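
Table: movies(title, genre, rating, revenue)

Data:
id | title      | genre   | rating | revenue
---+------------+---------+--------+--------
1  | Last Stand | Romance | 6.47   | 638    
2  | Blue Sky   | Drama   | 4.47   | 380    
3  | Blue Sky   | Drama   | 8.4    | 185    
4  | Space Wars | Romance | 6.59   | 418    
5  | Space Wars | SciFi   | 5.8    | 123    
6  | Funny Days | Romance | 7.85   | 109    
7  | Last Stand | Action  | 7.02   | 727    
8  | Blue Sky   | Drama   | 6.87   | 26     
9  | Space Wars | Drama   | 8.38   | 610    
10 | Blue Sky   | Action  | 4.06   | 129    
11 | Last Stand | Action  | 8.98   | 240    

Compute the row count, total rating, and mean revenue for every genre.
SELECT genre,
       COUNT(*) as cnt,
       SUM(rating) as total_rating,
       AVG(revenue) as avg_revenue
FROM movies
GROUP BY genre

Result:
  Action: 3 records, 20.06 total rating, 365.33 avg revenue
  Drama: 4 records, 28.12 total rating, 300.25 avg revenue
  Romance: 3 records, 20.91 total rating, 388.33 avg revenue
  SciFi: 1 records, 5.80 total rating, 123.00 avg revenue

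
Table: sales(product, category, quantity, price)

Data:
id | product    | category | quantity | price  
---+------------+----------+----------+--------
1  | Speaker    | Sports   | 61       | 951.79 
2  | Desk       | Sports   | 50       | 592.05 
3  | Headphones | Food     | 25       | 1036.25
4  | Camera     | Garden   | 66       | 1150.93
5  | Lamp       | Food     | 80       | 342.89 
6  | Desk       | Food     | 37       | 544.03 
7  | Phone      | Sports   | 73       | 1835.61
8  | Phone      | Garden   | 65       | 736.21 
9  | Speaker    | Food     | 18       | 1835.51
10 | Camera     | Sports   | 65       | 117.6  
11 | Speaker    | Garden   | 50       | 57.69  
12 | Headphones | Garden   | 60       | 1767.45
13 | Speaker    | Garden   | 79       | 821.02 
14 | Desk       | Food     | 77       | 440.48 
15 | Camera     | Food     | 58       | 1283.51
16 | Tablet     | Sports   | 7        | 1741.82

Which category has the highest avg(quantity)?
SELECT category, AVG(quantity) as val
FROM sales
GROUP BY category
ORDER BY val DESC
LIMIT 1

Result: Garden with avg(quantity) = 64.00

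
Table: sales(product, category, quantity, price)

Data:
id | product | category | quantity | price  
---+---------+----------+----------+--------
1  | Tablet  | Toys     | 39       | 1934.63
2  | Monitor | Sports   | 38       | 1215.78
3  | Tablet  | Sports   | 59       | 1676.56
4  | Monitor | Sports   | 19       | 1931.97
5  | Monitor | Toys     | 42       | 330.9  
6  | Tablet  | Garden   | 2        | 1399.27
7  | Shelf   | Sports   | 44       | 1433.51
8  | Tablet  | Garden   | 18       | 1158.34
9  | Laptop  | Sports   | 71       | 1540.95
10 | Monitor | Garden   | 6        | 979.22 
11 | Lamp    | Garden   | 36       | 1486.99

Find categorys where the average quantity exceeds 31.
SELECT category, AVG(quantity)
FROM sales
GROUP BY category
HAVING AVG(quantity) > 31

Result:
  Sports: avg=46.20
  Toys: avg=40.50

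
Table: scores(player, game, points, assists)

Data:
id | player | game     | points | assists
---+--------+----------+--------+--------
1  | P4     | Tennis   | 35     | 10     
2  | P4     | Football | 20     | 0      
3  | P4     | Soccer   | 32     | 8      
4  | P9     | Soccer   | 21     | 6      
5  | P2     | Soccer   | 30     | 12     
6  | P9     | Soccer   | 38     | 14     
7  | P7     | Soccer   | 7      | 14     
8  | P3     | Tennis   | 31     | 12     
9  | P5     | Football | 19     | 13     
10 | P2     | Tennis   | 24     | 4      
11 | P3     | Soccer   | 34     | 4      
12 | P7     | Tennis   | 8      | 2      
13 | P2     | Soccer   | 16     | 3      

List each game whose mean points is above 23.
SELECT game, AVG(points)
FROM scores
GROUP BY game
HAVING AVG(points) > 23

Result:
  Soccer: avg=25.43
  Tennis: avg=24.50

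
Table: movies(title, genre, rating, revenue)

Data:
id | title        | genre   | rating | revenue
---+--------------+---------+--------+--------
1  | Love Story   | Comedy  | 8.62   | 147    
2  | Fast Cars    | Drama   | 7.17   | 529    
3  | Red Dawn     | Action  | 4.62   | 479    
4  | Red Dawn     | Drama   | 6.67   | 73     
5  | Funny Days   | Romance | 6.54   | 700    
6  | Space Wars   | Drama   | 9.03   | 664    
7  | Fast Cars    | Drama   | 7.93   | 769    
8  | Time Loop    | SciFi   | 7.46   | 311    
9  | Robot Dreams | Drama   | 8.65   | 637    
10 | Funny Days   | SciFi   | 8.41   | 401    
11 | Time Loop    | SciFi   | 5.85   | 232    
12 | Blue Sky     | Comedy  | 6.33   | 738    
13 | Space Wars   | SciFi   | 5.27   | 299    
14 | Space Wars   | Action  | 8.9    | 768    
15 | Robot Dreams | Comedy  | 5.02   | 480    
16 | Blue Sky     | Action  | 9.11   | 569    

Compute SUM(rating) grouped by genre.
SELECT genre, SUM(rating) as result
FROM movies
GROUP BY genre

Result:
  Action: 22.63
  Comedy: 19.97
  Drama: 39.45
  Romance: 6.54
  SciFi: 26.99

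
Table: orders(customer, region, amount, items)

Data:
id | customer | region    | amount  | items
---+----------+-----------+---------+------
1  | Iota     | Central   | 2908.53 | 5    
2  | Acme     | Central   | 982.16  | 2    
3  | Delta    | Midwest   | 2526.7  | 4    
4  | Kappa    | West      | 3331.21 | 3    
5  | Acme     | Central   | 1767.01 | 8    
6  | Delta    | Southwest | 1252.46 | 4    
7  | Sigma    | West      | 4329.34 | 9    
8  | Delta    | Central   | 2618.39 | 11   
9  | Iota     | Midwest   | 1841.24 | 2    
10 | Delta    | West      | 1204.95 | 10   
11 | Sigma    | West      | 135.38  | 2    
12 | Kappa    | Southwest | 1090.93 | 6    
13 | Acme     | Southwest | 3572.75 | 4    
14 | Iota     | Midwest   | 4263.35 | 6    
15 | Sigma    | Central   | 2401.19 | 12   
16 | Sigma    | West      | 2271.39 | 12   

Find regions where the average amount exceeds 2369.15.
SELECT region, AVG(amount)
FROM orders
GROUP BY region
HAVING AVG(amount) > 2369.15

Result:
  Midwest: avg=2877.10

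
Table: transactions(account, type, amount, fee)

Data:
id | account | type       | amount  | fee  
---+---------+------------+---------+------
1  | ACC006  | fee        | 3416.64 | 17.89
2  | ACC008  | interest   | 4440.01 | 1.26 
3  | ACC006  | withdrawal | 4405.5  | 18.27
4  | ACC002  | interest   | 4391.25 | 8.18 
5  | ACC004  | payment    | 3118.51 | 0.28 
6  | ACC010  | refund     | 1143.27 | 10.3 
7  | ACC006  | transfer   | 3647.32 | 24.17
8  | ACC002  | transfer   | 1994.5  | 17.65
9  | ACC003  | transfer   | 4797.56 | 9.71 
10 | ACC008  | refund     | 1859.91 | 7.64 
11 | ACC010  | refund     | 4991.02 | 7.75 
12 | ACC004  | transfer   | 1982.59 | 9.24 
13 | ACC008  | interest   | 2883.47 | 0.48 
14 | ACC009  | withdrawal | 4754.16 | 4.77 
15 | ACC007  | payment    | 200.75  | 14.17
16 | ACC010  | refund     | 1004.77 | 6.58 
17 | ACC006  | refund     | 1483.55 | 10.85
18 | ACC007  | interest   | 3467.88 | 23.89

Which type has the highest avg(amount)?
SELECT type, AVG(amount) as val
FROM transactions
GROUP BY type
ORDER BY val DESC
LIMIT 1

Result: withdrawal with avg(amount) = 4579.83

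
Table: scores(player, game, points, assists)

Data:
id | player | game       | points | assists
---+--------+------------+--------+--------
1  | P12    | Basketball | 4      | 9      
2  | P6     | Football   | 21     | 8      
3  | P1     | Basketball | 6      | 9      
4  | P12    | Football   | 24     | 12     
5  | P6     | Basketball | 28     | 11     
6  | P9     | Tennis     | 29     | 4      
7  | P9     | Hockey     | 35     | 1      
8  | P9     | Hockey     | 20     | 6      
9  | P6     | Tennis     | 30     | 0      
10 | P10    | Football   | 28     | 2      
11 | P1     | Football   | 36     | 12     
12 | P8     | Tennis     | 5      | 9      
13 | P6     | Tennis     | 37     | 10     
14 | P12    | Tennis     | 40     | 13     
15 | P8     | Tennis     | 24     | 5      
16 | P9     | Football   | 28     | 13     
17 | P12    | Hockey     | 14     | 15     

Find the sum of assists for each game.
SELECT game, SUM(assists) as result
FROM scores
GROUP BY game

Result:
  Basketball: 29
  Football: 47
  Hockey: 22
  Tennis: 41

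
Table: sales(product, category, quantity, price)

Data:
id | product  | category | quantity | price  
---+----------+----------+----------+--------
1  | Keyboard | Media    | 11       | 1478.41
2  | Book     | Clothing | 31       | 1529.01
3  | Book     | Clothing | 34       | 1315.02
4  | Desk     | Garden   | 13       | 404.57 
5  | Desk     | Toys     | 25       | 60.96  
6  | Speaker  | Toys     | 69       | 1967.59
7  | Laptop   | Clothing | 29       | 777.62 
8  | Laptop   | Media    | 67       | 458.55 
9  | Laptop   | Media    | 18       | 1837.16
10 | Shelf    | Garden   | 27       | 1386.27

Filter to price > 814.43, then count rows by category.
SELECT category, COUNT(*)
FROM sales
WHERE price > 814.43
GROUP BY category

Note: WHERE filters rows before grouping.

Result:
  Clothing: 2
  Garden: 1
  Media: 2
  Toys: 1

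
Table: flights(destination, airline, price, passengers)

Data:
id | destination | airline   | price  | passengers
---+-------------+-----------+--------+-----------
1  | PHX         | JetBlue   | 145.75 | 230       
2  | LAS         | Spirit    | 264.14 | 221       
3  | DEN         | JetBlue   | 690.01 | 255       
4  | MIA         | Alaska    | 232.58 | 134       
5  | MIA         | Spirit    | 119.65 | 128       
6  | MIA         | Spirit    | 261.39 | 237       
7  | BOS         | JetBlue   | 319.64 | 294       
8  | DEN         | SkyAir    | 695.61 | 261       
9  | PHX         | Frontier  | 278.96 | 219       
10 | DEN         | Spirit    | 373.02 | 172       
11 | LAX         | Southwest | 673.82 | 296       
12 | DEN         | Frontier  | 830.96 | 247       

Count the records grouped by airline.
SELECT airline, COUNT(*) as count
FROM flights
GROUP BY airline

Result:
  Alaska: 1
  Frontier: 2
  JetBlue: 3
  SkyAir: 1
  Southwest: 1
  Spirit: 4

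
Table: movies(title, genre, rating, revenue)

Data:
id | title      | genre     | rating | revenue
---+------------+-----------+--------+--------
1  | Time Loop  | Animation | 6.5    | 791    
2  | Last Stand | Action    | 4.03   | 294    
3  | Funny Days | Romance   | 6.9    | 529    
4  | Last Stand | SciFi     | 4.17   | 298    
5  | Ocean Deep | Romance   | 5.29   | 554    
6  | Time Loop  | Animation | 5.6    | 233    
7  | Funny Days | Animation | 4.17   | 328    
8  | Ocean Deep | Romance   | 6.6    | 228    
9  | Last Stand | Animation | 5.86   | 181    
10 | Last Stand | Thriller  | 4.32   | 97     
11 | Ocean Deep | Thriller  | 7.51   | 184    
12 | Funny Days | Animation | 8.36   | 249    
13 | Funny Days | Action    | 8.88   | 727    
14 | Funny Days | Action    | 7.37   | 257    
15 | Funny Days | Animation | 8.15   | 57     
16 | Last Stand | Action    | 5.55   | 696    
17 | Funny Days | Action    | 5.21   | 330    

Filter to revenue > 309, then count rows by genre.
SELECT genre, COUNT(*)
FROM movies
WHERE revenue > 309
GROUP BY genre

Note: WHERE filters rows before grouping.

Result:
  Action: 3
  Animation: 2
  Romance: 2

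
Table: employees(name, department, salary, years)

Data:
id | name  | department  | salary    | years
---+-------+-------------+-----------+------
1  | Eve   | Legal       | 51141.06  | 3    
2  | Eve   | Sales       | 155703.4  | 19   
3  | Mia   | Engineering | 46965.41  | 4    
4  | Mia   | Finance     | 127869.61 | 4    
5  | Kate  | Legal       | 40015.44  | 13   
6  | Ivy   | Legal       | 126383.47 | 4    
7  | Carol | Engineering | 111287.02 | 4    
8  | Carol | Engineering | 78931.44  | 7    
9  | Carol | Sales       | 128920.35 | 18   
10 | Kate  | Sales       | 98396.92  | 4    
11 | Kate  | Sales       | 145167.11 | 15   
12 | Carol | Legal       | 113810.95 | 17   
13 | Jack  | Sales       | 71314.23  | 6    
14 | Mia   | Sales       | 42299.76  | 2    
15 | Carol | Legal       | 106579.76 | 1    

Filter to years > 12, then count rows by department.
SELECT department, COUNT(*)
FROM employees
WHERE years > 12
GROUP BY department

Note: WHERE filters rows before grouping.

Result:
  Legal: 2
  Sales: 3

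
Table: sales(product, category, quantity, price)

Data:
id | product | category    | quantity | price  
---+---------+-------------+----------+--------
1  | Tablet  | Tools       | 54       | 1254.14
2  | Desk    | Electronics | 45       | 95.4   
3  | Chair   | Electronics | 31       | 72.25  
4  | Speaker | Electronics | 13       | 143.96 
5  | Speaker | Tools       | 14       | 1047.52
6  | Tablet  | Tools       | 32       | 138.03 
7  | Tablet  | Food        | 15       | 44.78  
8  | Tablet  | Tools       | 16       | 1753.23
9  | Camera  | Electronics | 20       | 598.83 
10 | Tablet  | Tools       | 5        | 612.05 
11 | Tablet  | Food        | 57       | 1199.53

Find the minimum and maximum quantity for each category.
SELECT category, MIN(quantity), MAX(quantity)
FROM sales
GROUP BY category

Result:
  Electronics: min=13, max=45
  Food: min=15, max=57
  Tools: min=5, max=54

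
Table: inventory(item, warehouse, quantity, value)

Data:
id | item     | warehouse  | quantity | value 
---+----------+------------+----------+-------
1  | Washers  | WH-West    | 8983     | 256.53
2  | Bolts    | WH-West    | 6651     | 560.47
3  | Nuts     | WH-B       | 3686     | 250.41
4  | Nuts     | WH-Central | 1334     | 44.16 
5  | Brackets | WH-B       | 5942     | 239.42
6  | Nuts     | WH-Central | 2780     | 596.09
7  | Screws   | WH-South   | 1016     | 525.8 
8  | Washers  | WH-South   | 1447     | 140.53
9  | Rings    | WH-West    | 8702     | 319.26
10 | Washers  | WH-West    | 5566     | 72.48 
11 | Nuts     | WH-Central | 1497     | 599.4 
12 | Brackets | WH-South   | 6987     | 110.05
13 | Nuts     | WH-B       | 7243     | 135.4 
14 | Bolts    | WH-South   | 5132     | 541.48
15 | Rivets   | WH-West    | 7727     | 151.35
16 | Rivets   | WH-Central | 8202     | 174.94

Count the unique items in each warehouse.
SELECT warehouse, COUNT(DISTINCT item)
FROM inventory
GROUP BY warehouse

Result:
  WH-B: 2 distinct
  WH-Central: 2 distinct
  WH-South: 4 distinct
  WH-West: 4 distinct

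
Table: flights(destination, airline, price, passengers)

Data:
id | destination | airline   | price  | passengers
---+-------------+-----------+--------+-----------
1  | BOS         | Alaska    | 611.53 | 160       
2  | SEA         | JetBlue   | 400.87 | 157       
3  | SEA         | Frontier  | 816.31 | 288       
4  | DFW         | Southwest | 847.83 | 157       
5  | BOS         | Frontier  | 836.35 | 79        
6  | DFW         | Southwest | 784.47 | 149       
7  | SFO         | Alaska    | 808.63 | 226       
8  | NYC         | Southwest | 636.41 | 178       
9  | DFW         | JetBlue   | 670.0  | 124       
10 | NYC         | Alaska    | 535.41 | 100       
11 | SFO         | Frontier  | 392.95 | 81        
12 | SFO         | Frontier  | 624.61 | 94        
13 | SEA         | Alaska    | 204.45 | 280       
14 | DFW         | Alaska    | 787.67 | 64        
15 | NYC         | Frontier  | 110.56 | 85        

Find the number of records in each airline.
SELECT airline, COUNT(*) as count
FROM flights
GROUP BY airline

Result:
  Alaska: 5
  Frontier: 5
  JetBlue: 2
  Southwest: 3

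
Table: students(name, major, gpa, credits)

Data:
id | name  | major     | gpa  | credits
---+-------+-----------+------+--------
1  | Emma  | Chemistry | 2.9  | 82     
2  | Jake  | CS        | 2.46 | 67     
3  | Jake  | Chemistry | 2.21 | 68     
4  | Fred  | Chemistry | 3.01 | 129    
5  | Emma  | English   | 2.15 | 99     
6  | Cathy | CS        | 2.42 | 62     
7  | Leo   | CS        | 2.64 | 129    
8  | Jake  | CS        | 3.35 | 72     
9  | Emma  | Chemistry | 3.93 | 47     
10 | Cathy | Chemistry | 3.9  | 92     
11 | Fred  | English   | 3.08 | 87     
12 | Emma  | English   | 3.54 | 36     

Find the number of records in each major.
SELECT major, COUNT(*) as count
FROM students
GROUP BY major

Result:
  CS: 4
  Chemistry: 5
  English: 3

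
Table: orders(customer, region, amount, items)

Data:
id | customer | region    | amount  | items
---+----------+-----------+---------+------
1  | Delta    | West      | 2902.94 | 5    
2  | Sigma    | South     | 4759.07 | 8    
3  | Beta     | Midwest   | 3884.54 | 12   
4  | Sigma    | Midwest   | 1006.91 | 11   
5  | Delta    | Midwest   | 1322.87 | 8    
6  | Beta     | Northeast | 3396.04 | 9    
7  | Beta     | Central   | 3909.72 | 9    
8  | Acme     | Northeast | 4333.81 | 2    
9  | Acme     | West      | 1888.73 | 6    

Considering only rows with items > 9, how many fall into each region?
SELECT region, COUNT(*)
FROM orders
WHERE items > 9
GROUP BY region

Note: WHERE filters rows before grouping.

Result:
  Midwest: 2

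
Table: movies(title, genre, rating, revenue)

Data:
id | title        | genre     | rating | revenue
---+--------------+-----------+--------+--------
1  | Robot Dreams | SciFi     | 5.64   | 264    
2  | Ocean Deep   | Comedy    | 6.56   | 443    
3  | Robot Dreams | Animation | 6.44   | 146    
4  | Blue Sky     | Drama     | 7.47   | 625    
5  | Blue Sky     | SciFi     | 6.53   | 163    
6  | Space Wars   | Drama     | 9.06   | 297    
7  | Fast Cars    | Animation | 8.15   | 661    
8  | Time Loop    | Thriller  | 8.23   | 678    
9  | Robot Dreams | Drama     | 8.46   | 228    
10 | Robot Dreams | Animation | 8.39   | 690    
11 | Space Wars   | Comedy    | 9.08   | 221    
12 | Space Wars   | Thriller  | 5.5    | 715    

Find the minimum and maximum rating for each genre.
SELECT genre, MIN(rating), MAX(rating)
FROM movies
GROUP BY genre

Result:
  Animation: min=6.44, max=8.39
  Comedy: min=6.56, max=9.08
  Drama: min=7.47, max=9.06
  SciFi: min=5.64, max=6.53
  Thriller: min=5.50, max=8.23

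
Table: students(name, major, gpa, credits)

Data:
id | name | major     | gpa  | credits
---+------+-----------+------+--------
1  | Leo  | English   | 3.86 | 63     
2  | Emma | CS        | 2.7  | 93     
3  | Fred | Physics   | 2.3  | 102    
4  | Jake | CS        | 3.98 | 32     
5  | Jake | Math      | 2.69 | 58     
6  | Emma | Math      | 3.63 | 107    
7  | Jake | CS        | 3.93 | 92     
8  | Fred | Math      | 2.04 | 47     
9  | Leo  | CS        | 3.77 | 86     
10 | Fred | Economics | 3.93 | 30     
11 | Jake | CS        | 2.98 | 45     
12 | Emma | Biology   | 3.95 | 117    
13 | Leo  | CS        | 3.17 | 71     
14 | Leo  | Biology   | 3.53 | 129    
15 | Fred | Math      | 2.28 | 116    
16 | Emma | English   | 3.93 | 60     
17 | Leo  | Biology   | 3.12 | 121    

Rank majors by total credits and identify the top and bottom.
SELECT major, SUM(credits)
FROM students
GROUP BY major
ORDER BY SUM(credits)

All groups:
  Economics: 30
  Physics: 102
  English: 123
  Math: 328
  Biology: 367
  CS: 419

Highest: CS (419)
Lowest: Economics (30)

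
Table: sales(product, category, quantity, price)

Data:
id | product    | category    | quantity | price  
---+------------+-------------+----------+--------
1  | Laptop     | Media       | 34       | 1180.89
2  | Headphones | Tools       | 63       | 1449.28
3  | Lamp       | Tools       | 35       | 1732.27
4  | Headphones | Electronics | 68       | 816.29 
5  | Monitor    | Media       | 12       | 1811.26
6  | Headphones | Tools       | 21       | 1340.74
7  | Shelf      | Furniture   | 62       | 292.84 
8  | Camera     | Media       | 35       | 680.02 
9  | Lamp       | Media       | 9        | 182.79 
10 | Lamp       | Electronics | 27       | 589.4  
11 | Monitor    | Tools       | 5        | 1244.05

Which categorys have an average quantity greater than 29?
SELECT category, AVG(quantity)
FROM sales
GROUP BY category
HAVING AVG(quantity) > 29

Result:
  Electronics: avg=47.50
  Furniture: avg=62.00
  Tools: avg=31.00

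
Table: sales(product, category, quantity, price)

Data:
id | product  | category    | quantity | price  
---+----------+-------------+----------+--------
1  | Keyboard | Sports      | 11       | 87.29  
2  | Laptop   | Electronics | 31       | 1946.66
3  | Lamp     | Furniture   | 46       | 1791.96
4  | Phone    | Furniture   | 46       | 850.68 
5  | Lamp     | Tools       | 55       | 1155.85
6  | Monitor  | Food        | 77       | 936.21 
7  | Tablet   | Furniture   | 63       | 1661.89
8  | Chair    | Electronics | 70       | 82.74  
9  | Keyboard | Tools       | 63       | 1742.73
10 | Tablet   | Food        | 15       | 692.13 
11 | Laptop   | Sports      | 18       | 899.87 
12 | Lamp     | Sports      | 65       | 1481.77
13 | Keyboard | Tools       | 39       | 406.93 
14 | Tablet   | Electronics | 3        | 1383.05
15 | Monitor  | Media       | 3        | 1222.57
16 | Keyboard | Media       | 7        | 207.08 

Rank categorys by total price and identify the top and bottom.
SELECT category, SUM(price)
FROM sales
GROUP BY category
ORDER BY SUM(price)

All groups:
  Media: 1429.65
  Food: 1628.34
  Sports: 2468.93
  Tools: 3305.51
  Electronics: 3412.45
  Furniture: 4304.53

Highest: Furniture (4304.53)
Lowest: Media (1429.65)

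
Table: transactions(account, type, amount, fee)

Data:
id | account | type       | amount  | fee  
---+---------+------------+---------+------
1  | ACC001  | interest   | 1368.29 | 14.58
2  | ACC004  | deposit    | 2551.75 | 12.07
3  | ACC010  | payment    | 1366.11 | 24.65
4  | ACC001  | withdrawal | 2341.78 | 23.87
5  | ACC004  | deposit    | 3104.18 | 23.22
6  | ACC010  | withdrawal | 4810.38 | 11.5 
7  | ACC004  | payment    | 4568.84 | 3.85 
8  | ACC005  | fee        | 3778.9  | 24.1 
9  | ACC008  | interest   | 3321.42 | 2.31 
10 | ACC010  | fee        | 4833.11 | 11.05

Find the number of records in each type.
SELECT type, COUNT(*) as count
FROM transactions
GROUP BY type

Result:
  deposit: 2
  fee: 2
  interest: 2
  payment: 2
  withdrawal: 2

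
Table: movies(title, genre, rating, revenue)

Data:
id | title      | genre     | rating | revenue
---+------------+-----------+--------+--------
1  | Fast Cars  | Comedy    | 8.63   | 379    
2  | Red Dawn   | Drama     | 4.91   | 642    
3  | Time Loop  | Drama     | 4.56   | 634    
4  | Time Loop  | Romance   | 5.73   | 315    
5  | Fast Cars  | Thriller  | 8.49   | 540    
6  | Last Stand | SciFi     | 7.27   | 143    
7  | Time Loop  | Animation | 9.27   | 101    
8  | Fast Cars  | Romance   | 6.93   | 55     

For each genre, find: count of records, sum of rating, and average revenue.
SELECT genre,
       COUNT(*) as cnt,
       SUM(rating) as total_rating,
       AVG(revenue) as avg_revenue
FROM movies
GROUP BY genre

Result:
  Animation: 1 records, 9.27 total rating, 101.00 avg revenue
  Comedy: 1 records, 8.63 total rating, 379.00 avg revenue
  Drama: 2 records, 9.47 total rating, 638.00 avg revenue
  Romance: 2 records, 12.66 total rating, 185.00 avg revenue
  SciFi: 1 records, 7.27 total rating, 143.00 avg revenue
  Thriller: 1 records, 8.49 total rating, 540.00 avg revenue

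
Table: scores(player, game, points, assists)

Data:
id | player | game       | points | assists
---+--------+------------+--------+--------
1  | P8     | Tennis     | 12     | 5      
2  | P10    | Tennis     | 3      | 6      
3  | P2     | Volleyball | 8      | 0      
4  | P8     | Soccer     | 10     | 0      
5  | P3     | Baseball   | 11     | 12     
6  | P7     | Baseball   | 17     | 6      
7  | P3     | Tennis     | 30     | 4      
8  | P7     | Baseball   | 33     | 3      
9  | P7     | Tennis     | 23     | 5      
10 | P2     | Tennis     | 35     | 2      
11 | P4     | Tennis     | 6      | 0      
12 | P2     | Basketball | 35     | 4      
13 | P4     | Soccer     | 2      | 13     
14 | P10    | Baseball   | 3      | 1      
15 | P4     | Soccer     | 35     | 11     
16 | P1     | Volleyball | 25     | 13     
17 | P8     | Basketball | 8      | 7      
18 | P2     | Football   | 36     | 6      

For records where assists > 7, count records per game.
SELECT game, COUNT(*)
FROM scores
WHERE assists > 7
GROUP BY game

Note: WHERE filters rows before grouping.

Result:
  Baseball: 1
  Soccer: 2
  Volleyball: 1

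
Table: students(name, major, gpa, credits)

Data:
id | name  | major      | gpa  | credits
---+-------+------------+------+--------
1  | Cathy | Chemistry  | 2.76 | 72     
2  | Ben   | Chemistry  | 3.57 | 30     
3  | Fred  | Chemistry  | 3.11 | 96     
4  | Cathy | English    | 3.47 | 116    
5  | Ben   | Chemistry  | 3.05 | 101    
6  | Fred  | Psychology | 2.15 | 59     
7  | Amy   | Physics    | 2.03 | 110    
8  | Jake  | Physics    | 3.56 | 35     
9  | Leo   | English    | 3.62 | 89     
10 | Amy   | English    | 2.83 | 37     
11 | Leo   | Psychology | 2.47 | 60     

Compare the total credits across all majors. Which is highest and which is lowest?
SELECT major, SUM(credits)
FROM students
GROUP BY major
ORDER BY SUM(credits)

All groups:
  Psychology: 119
  Physics: 145
  English: 242
  Chemistry: 299

Highest: Chemistry (299)
Lowest: Psychology (119)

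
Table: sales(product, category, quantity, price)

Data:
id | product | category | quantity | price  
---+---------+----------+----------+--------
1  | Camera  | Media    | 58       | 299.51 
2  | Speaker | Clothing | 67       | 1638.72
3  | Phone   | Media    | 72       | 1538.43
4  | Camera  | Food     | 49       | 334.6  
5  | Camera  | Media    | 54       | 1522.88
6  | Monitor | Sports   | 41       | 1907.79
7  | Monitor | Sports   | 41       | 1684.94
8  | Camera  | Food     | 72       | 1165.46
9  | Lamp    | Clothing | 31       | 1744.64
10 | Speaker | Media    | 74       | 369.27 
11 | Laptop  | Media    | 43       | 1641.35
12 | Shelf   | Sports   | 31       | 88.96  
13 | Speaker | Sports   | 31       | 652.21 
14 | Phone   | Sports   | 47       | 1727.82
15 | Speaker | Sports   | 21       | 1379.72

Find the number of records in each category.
SELECT category, COUNT(*) as count
FROM sales
GROUP BY category

Result:
  Clothing: 2
  Food: 2
  Media: 5
  Sports: 6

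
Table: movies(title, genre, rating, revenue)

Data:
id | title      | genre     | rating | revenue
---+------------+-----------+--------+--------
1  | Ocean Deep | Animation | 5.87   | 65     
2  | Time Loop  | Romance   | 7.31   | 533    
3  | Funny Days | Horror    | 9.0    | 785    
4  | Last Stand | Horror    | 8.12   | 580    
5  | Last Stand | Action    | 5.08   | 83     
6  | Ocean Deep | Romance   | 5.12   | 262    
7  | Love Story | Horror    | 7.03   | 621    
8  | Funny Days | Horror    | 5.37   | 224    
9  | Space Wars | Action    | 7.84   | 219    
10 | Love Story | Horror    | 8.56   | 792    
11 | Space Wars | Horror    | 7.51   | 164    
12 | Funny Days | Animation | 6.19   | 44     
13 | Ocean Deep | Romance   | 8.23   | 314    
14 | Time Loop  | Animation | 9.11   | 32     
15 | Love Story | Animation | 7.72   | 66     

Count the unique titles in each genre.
SELECT genre, COUNT(DISTINCT title)
FROM movies
GROUP BY genre

Result:
  Action: 2 distinct
  Animation: 4 distinct
  Horror: 4 distinct
  Romance: 2 distinct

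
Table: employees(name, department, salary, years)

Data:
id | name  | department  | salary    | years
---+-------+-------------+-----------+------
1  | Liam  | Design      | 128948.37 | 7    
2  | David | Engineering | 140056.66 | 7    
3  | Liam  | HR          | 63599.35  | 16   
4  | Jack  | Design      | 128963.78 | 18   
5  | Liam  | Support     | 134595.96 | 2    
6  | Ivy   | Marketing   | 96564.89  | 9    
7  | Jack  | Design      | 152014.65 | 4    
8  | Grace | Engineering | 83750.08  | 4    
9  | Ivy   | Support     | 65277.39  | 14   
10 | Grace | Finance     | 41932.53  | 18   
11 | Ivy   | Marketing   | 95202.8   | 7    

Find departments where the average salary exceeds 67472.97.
SELECT department, AVG(salary)
FROM employees
GROUP BY department
HAVING AVG(salary) > 67472.97

Result:
  Design: avg=136642.27
  Engineering: avg=111903.37
  Marketing: avg=95883.85
  Support: avg=99936.68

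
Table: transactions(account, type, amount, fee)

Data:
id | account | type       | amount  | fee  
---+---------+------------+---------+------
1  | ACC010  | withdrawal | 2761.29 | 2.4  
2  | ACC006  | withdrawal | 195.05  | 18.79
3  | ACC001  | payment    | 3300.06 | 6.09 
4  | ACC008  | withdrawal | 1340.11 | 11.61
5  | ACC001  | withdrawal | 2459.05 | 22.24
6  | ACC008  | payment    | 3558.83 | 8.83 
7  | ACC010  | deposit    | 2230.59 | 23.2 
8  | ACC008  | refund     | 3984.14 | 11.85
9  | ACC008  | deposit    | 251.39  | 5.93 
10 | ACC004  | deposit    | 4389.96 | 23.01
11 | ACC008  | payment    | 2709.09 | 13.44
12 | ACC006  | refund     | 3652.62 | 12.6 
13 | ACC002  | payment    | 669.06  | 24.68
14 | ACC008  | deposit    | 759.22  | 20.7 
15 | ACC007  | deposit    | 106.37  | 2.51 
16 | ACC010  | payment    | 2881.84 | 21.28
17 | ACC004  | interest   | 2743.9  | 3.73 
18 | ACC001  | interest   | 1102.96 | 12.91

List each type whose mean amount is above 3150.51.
SELECT type, AVG(amount)
FROM transactions
GROUP BY type
HAVING AVG(amount) > 3150.51

Result:
  refund: avg=3818.38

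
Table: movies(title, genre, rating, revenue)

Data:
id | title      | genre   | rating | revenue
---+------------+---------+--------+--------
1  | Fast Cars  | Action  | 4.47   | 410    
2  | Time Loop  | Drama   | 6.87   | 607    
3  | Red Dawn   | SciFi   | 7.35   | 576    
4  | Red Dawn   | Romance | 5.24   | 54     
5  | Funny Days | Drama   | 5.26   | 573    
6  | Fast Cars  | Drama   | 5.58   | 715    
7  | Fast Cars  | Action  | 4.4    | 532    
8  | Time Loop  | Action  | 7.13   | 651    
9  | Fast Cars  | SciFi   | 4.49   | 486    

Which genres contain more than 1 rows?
SELECT genre, COUNT(*) as cnt
FROM movies
GROUP BY genre
HAVING COUNT(*) > 1

Result:
  Action: 3
  Drama: 3
  SciFi: 2

Note: HAVING filters groups after aggregation, WHERE filters rows before.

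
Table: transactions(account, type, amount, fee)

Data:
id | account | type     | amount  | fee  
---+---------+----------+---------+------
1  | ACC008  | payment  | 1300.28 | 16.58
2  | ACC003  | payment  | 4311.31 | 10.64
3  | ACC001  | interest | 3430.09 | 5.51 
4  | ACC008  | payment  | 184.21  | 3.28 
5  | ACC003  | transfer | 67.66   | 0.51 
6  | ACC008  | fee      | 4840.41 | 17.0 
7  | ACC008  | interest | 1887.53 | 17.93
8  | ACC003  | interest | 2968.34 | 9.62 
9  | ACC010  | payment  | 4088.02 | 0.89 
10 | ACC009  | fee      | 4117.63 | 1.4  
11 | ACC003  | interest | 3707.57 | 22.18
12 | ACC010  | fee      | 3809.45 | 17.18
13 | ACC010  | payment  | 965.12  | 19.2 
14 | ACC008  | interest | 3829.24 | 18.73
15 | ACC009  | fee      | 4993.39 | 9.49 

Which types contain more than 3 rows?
SELECT type, COUNT(*) as cnt
FROM transactions
GROUP BY type
HAVING COUNT(*) > 3

Result:
  fee: 4
  interest: 5
  payment: 5

Note: HAVING filters groups after aggregation, WHERE filters rows before.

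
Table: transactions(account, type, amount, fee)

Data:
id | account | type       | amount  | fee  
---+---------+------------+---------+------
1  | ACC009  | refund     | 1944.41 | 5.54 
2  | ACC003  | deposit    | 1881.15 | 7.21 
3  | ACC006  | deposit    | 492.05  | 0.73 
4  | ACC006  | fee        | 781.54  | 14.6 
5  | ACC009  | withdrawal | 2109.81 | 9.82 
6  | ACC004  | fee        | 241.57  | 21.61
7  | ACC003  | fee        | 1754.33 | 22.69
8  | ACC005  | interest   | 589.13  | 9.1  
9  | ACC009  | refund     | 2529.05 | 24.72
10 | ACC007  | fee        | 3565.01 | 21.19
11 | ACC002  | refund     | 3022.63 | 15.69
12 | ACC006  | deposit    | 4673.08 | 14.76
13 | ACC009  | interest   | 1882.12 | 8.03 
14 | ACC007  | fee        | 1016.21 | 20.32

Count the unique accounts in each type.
SELECT type, COUNT(DISTINCT account)
FROM transactions
GROUP BY type

Result:
  deposit: 2 distinct
  fee: 4 distinct
  interest: 2 distinct
  refund: 2 distinct
  withdrawal: 1 distinct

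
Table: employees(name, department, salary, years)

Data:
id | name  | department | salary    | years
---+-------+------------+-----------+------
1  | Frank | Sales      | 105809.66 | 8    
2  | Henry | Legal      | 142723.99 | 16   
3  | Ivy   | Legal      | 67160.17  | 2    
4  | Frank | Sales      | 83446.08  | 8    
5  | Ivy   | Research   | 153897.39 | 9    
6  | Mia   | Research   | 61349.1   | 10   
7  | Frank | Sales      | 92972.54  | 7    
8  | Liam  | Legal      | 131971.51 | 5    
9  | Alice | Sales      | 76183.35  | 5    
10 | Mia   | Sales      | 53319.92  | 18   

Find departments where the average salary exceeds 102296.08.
SELECT department, AVG(salary)
FROM employees
GROUP BY department
HAVING AVG(salary) > 102296.08

Result:
  Legal: avg=113951.89
  Research: avg=107623.25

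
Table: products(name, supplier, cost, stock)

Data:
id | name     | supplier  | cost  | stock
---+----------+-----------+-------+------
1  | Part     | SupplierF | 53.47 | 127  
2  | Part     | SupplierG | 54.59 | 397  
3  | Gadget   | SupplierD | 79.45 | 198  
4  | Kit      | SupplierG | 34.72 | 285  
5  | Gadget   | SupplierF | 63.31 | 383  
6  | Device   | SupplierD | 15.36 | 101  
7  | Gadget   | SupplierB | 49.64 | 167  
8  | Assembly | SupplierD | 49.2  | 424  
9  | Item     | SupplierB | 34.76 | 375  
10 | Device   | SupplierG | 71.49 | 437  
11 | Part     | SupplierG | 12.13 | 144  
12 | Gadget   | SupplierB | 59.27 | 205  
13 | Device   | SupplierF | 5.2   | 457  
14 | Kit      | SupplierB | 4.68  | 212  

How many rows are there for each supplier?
SELECT supplier, COUNT(*) as count
FROM products
GROUP BY supplier

Result:
  SupplierB: 4
  SupplierD: 3
  SupplierF: 3
  SupplierG: 4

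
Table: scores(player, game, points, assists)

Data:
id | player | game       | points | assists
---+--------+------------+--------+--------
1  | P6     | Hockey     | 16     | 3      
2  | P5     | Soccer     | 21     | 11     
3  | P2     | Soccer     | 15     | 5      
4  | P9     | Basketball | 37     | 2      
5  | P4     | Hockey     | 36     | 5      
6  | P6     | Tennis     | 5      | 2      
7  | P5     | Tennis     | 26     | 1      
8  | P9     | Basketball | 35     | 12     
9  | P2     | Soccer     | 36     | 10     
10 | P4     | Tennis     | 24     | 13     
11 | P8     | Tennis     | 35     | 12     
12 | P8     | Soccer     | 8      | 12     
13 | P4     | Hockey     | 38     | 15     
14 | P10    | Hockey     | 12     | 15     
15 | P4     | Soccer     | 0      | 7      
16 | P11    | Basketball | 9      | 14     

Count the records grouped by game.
SELECT game, COUNT(*) as count
FROM scores
GROUP BY game

Result:
  Basketball: 3
  Hockey: 4
  Soccer: 5
  Tennis: 4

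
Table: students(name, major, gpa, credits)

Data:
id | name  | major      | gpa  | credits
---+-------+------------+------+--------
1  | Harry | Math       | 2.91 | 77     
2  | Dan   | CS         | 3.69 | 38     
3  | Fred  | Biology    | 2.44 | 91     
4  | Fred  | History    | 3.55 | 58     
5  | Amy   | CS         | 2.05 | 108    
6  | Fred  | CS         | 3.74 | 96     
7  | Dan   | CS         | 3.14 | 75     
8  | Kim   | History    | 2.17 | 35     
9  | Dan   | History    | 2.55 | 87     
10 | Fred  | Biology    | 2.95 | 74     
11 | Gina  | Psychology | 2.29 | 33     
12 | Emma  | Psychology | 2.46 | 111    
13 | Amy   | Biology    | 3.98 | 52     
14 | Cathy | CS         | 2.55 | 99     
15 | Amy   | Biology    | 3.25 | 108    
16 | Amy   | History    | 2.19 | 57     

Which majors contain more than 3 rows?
SELECT major, COUNT(*) as cnt
FROM students
GROUP BY major
HAVING COUNT(*) > 3

Result:
  Biology: 4
  CS: 5
  History: 4

Note: HAVING filters groups after aggregation, WHERE filters rows before.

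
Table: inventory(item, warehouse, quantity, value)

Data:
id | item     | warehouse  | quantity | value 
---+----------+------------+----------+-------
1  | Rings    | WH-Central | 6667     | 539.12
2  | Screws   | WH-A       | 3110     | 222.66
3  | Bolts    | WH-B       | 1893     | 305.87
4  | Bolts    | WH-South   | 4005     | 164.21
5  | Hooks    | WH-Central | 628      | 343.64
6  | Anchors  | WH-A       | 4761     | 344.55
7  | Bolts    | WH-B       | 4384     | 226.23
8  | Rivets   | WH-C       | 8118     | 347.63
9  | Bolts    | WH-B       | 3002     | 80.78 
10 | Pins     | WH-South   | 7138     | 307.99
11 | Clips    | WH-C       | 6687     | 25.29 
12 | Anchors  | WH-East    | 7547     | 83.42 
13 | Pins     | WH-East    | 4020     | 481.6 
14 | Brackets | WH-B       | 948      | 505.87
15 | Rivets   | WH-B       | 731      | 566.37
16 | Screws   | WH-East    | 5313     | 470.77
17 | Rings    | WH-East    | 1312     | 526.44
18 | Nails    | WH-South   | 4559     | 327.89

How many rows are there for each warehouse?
SELECT warehouse, COUNT(*) as count
FROM inventory
GROUP BY warehouse

Result:
  WH-A: 2
  WH-B: 5
  WH-C: 2
  WH-Central: 2
  WH-East: 4
  WH-South: 3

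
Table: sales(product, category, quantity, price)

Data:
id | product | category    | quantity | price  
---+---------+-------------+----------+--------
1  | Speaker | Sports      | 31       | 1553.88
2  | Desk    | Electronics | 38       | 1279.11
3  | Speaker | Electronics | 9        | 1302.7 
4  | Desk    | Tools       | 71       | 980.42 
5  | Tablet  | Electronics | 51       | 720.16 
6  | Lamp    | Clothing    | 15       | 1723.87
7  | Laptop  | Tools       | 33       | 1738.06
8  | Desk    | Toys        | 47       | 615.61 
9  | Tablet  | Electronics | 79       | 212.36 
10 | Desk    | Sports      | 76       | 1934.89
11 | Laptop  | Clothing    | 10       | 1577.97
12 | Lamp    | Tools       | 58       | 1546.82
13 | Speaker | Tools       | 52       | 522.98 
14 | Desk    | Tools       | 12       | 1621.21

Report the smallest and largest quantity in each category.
SELECT category, MIN(quantity), MAX(quantity)
FROM sales
GROUP BY category

Result:
  Clothing: min=10, max=15
  Electronics: min=9, max=79
  Sports: min=31, max=76
  Tools: min=12, max=71
  Toys: min=47, max=47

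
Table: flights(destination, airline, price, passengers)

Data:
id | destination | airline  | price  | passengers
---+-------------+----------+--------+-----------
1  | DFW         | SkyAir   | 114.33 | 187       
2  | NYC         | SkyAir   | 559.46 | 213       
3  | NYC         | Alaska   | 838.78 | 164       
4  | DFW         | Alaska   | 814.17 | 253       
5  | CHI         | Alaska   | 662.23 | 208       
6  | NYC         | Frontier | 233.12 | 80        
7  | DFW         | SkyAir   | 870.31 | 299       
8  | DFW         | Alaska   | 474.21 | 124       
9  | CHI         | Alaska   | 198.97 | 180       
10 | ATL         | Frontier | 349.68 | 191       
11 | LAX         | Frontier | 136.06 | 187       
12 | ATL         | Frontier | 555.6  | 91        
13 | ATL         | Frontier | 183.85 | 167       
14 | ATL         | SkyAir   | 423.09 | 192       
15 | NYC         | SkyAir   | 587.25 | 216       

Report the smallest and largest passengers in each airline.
SELECT airline, MIN(passengers), MAX(passengers)
FROM flights
GROUP BY airline

Result:
  Alaska: min=124, max=253
  Frontier: min=80, max=191
  SkyAir: min=187, max=299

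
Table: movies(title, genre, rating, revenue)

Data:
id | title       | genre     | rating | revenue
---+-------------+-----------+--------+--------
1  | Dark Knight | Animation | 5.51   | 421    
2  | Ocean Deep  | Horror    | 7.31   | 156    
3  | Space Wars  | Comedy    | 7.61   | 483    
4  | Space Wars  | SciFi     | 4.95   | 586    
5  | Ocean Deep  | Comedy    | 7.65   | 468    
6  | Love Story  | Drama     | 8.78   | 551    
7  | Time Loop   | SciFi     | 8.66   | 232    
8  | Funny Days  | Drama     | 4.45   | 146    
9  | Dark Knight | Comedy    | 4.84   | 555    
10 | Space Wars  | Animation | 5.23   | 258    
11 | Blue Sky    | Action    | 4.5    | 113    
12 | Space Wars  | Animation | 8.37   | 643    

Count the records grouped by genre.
SELECT genre, COUNT(*) as count
FROM movies
GROUP BY genre

Result:
  Action: 1
  Animation: 3
  Comedy: 3
  Drama: 2
  Horror: 1
  SciFi: 2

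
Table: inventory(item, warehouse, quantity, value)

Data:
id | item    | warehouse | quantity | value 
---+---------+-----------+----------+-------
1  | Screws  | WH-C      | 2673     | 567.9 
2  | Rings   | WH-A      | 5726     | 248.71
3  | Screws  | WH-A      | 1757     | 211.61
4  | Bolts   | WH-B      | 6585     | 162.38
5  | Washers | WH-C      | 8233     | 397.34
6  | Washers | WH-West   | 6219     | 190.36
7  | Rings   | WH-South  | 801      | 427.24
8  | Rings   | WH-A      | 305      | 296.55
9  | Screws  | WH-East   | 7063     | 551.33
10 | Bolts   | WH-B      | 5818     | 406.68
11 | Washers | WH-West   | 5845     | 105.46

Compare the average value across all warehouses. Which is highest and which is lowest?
SELECT warehouse, AVG(value)
FROM inventory
GROUP BY warehouse
ORDER BY AVG(value)

All groups:
  WH-West: 147.91
  WH-A: 252.29
  WH-B: 284.53
  WH-South: 427.24
  WH-C: 482.62
  WH-East: 551.33

Highest: WH-East (551.33)
Lowest: WH-West (147.91)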